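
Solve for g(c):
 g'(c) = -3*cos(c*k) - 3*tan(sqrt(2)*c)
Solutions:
 g(c) = C1 - 3*Piecewise((sin(c*k)/k, Ne(k, 0)), (c, True)) + 3*sqrt(2)*log(cos(sqrt(2)*c))/2


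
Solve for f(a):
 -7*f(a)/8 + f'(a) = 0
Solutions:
 f(a) = C1*exp(7*a/8)


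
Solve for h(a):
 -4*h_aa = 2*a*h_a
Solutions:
 h(a) = C1 + C2*erf(a/2)


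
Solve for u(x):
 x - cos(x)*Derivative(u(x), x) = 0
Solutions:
 u(x) = C1 + Integral(x/cos(x), x)


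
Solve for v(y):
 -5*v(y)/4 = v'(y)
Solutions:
 v(y) = C1*exp(-5*y/4)


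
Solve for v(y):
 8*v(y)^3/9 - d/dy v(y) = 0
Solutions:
 v(y) = -3*sqrt(2)*sqrt(-1/(C1 + 8*y))/2
 v(y) = 3*sqrt(2)*sqrt(-1/(C1 + 8*y))/2


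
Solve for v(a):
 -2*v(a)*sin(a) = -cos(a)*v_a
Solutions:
 v(a) = C1/cos(a)^2


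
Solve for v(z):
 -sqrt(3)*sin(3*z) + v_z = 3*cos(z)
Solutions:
 v(z) = C1 + 3*sin(z) - sqrt(3)*cos(3*z)/3


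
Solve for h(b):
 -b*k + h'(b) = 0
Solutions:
 h(b) = C1 + b^2*k/2


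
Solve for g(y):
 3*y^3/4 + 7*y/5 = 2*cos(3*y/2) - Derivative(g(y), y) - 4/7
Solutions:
 g(y) = C1 - 3*y^4/16 - 7*y^2/10 - 4*y/7 + 4*sin(3*y/2)/3


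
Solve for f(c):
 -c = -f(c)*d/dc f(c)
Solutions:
 f(c) = -sqrt(C1 + c^2)
 f(c) = sqrt(C1 + c^2)


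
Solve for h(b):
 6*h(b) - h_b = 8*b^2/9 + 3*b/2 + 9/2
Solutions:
 h(b) = C1*exp(6*b) + 4*b^2/27 + 97*b/324 + 1555/1944


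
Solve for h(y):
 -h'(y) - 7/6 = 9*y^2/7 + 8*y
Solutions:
 h(y) = C1 - 3*y^3/7 - 4*y^2 - 7*y/6


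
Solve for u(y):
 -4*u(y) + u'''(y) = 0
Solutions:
 u(y) = C3*exp(2^(2/3)*y) + (C1*sin(2^(2/3)*sqrt(3)*y/2) + C2*cos(2^(2/3)*sqrt(3)*y/2))*exp(-2^(2/3)*y/2)


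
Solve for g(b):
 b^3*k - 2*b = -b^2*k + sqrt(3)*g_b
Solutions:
 g(b) = C1 + sqrt(3)*b^4*k/12 + sqrt(3)*b^3*k/9 - sqrt(3)*b^2/3


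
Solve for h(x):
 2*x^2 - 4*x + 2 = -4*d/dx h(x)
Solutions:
 h(x) = C1 - x^3/6 + x^2/2 - x/2


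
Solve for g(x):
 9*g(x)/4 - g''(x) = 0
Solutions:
 g(x) = C1*exp(-3*x/2) + C2*exp(3*x/2)


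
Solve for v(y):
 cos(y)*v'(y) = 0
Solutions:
 v(y) = C1


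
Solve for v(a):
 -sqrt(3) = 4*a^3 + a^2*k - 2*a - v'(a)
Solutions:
 v(a) = C1 + a^4 + a^3*k/3 - a^2 + sqrt(3)*a


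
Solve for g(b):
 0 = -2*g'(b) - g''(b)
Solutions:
 g(b) = C1 + C2*exp(-2*b)


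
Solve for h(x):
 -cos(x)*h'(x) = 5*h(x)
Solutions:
 h(x) = C1*sqrt(sin(x) - 1)*(sin(x)^2 - 2*sin(x) + 1)/(sqrt(sin(x) + 1)*(sin(x)^2 + 2*sin(x) + 1))


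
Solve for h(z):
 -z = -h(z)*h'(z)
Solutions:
 h(z) = -sqrt(C1 + z^2)
 h(z) = sqrt(C1 + z^2)


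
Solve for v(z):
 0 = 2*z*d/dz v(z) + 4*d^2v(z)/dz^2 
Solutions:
 v(z) = C1 + C2*erf(z/2)


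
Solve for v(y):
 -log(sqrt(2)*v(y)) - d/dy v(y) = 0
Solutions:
 2*Integral(1/(2*log(_y) + log(2)), (_y, v(y))) = C1 - y


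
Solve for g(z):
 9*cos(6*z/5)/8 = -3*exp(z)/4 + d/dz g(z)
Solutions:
 g(z) = C1 + 3*exp(z)/4 + 15*sin(6*z/5)/16


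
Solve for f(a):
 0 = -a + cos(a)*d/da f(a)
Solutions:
 f(a) = C1 + Integral(a/cos(a), a)


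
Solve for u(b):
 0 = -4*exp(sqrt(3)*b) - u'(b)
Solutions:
 u(b) = C1 - 4*sqrt(3)*exp(sqrt(3)*b)/3


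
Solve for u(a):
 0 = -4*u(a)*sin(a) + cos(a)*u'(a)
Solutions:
 u(a) = C1/cos(a)^4


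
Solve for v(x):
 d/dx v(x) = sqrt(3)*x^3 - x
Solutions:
 v(x) = C1 + sqrt(3)*x^4/4 - x^2/2


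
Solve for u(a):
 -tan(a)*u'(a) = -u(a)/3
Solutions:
 u(a) = C1*sin(a)^(1/3)


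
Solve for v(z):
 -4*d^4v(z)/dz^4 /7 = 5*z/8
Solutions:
 v(z) = C1 + C2*z + C3*z^2 + C4*z^3 - 7*z^5/768


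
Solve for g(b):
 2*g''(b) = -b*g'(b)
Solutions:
 g(b) = C1 + C2*erf(b/2)


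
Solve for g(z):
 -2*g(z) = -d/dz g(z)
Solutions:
 g(z) = C1*exp(2*z)


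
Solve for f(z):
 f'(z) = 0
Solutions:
 f(z) = C1


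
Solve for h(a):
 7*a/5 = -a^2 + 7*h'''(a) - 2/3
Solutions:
 h(a) = C1 + C2*a + C3*a^2 + a^5/420 + a^4/120 + a^3/63


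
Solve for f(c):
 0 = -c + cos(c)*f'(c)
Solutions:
 f(c) = C1 + Integral(c/cos(c), c)


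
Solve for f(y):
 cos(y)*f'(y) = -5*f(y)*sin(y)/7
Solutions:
 f(y) = C1*cos(y)^(5/7)


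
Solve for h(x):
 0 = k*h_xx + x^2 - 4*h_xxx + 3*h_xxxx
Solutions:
 h(x) = C1 + C2*x + C3*exp(x*(2 - sqrt(4 - 3*k))/3) + C4*exp(x*(sqrt(4 - 3*k) + 2)/3) - x^4/(12*k) - 4*x^3/(3*k^2) + x^2*(3 - 16/k)/k^2


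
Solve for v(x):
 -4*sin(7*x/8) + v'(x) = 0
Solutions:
 v(x) = C1 - 32*cos(7*x/8)/7


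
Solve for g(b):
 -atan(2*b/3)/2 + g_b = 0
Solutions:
 g(b) = C1 + b*atan(2*b/3)/2 - 3*log(4*b^2 + 9)/8


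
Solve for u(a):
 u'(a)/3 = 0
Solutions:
 u(a) = C1


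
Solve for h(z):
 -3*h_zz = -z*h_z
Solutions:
 h(z) = C1 + C2*erfi(sqrt(6)*z/6)


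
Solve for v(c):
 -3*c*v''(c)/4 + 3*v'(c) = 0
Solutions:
 v(c) = C1 + C2*c^5


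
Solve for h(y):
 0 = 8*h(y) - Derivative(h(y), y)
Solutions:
 h(y) = C1*exp(8*y)


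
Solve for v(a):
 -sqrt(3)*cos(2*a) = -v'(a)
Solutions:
 v(a) = C1 + sqrt(3)*sin(2*a)/2


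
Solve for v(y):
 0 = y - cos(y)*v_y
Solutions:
 v(y) = C1 + Integral(y/cos(y), y)


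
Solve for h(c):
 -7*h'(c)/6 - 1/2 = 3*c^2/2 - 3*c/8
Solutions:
 h(c) = C1 - 3*c^3/7 + 9*c^2/56 - 3*c/7


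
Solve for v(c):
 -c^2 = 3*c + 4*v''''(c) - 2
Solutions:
 v(c) = C1 + C2*c + C3*c^2 + C4*c^3 - c^6/1440 - c^5/160 + c^4/48


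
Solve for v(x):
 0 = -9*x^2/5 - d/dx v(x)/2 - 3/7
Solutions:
 v(x) = C1 - 6*x^3/5 - 6*x/7


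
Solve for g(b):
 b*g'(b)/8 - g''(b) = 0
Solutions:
 g(b) = C1 + C2*erfi(b/4)


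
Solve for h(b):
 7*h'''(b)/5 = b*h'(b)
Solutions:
 h(b) = C1 + Integral(C2*airyai(5^(1/3)*7^(2/3)*b/7) + C3*airybi(5^(1/3)*7^(2/3)*b/7), b)


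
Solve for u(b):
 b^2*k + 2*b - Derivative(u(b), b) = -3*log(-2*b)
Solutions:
 u(b) = C1 + b^3*k/3 + b^2 + 3*b*log(-b) + 3*b*(-1 + log(2))


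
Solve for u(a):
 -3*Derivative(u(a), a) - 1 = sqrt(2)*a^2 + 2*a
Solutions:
 u(a) = C1 - sqrt(2)*a^3/9 - a^2/3 - a/3


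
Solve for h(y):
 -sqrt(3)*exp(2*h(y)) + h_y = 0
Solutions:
 h(y) = log(-sqrt(-1/(C1 + sqrt(3)*y))) - log(2)/2
 h(y) = log(-1/(C1 + sqrt(3)*y))/2 - log(2)/2


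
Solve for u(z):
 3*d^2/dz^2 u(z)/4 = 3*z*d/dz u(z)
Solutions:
 u(z) = C1 + C2*erfi(sqrt(2)*z)


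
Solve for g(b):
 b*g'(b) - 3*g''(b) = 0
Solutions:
 g(b) = C1 + C2*erfi(sqrt(6)*b/6)


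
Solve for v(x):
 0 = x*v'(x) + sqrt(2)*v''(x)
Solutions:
 v(x) = C1 + C2*erf(2^(1/4)*x/2)


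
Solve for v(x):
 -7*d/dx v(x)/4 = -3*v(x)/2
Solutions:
 v(x) = C1*exp(6*x/7)


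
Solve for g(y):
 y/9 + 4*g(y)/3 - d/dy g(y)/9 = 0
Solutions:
 g(y) = C1*exp(12*y) - y/12 - 1/144


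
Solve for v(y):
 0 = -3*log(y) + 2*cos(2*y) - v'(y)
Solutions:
 v(y) = C1 - 3*y*log(y) + 3*y + sin(2*y)


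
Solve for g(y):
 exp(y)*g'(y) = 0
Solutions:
 g(y) = C1


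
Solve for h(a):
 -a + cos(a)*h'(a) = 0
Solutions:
 h(a) = C1 + Integral(a/cos(a), a)


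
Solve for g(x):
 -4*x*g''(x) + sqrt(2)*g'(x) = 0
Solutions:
 g(x) = C1 + C2*x^(sqrt(2)/4 + 1)


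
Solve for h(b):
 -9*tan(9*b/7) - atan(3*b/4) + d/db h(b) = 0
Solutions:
 h(b) = C1 + b*atan(3*b/4) - 2*log(9*b^2 + 16)/3 - 7*log(cos(9*b/7))


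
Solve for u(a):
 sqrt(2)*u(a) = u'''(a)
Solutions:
 u(a) = C3*exp(2^(1/6)*a) + (C1*sin(2^(1/6)*sqrt(3)*a/2) + C2*cos(2^(1/6)*sqrt(3)*a/2))*exp(-2^(1/6)*a/2)


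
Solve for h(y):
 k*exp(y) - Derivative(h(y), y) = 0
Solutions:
 h(y) = C1 + k*exp(y)


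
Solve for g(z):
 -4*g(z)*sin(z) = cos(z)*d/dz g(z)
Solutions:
 g(z) = C1*cos(z)^4


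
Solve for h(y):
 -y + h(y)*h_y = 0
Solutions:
 h(y) = -sqrt(C1 + y^2)
 h(y) = sqrt(C1 + y^2)


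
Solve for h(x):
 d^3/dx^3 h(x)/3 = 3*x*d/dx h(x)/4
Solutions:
 h(x) = C1 + Integral(C2*airyai(2^(1/3)*3^(2/3)*x/2) + C3*airybi(2^(1/3)*3^(2/3)*x/2), x)


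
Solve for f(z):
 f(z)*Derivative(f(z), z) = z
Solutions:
 f(z) = -sqrt(C1 + z^2)
 f(z) = sqrt(C1 + z^2)


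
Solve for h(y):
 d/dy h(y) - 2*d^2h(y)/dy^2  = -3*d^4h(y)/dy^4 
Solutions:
 h(y) = C1 + C4*exp(-y) + (C2*sin(sqrt(3)*y/6) + C3*cos(sqrt(3)*y/6))*exp(y/2)


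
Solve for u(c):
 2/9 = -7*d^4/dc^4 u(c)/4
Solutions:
 u(c) = C1 + C2*c + C3*c^2 + C4*c^3 - c^4/189


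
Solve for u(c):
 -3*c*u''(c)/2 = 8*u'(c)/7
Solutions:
 u(c) = C1 + C2*c^(5/21)


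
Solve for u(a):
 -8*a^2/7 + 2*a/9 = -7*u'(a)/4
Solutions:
 u(a) = C1 + 32*a^3/147 - 4*a^2/63


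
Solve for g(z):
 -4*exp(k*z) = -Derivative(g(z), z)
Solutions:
 g(z) = C1 + 4*exp(k*z)/k


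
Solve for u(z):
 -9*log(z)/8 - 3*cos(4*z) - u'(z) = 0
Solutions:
 u(z) = C1 - 9*z*log(z)/8 + 9*z/8 - 3*sin(4*z)/4


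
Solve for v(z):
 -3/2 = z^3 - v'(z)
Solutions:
 v(z) = C1 + z^4/4 + 3*z/2


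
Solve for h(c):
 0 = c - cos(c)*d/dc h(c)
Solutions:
 h(c) = C1 + Integral(c/cos(c), c)


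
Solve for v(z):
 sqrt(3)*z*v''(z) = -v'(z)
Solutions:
 v(z) = C1 + C2*z^(1 - sqrt(3)/3)


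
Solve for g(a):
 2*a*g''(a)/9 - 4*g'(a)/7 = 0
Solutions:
 g(a) = C1 + C2*a^(25/7)


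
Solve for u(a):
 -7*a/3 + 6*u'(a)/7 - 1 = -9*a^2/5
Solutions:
 u(a) = C1 - 7*a^3/10 + 49*a^2/36 + 7*a/6


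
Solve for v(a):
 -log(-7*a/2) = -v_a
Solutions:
 v(a) = C1 + a*log(-a) + a*(-1 - log(2) + log(7))


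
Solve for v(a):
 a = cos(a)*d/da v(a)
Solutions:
 v(a) = C1 + Integral(a/cos(a), a)


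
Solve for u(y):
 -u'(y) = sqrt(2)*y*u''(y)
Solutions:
 u(y) = C1 + C2*y^(1 - sqrt(2)/2)


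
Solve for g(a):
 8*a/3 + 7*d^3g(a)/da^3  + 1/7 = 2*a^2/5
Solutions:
 g(a) = C1 + C2*a + C3*a^2 + a^5/1050 - a^4/63 - a^3/294


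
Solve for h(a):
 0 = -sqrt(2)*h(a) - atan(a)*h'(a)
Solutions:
 h(a) = C1*exp(-sqrt(2)*Integral(1/atan(a), a))


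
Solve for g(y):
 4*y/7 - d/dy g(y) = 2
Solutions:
 g(y) = C1 + 2*y^2/7 - 2*y


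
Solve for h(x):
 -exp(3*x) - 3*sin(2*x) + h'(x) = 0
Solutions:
 h(x) = C1 + exp(3*x)/3 - 3*cos(2*x)/2


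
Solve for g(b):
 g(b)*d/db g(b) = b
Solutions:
 g(b) = -sqrt(C1 + b^2)
 g(b) = sqrt(C1 + b^2)


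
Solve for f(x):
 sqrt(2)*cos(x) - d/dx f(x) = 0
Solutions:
 f(x) = C1 + sqrt(2)*sin(x)


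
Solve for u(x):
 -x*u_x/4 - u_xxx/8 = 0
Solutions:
 u(x) = C1 + Integral(C2*airyai(-2^(1/3)*x) + C3*airybi(-2^(1/3)*x), x)


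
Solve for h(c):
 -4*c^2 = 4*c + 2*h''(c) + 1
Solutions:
 h(c) = C1 + C2*c - c^4/6 - c^3/3 - c^2/4


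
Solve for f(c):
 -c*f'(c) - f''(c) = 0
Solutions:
 f(c) = C1 + C2*erf(sqrt(2)*c/2)


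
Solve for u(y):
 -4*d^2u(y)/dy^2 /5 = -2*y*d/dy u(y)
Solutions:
 u(y) = C1 + C2*erfi(sqrt(5)*y/2)


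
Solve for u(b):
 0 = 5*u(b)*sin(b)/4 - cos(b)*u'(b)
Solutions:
 u(b) = C1/cos(b)^(5/4)


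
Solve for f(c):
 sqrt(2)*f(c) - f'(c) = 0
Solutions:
 f(c) = C1*exp(sqrt(2)*c)


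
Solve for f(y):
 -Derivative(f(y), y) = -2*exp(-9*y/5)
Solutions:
 f(y) = C1 - 10*exp(-9*y/5)/9


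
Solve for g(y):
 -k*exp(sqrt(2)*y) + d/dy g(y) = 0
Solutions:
 g(y) = C1 + sqrt(2)*k*exp(sqrt(2)*y)/2


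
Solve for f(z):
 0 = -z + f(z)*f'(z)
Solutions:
 f(z) = -sqrt(C1 + z^2)
 f(z) = sqrt(C1 + z^2)


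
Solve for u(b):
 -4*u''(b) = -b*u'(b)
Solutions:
 u(b) = C1 + C2*erfi(sqrt(2)*b/4)


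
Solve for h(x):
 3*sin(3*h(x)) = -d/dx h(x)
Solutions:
 h(x) = -acos((-C1 - exp(18*x))/(C1 - exp(18*x)))/3 + 2*pi/3
 h(x) = acos((-C1 - exp(18*x))/(C1 - exp(18*x)))/3


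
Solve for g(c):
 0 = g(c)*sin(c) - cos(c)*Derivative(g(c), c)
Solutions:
 g(c) = C1/cos(c)


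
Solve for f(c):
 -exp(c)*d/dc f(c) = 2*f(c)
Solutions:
 f(c) = C1*exp(2*exp(-c))


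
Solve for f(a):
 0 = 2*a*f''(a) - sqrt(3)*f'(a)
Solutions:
 f(a) = C1 + C2*a^(sqrt(3)/2 + 1)


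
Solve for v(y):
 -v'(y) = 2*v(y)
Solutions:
 v(y) = C1*exp(-2*y)


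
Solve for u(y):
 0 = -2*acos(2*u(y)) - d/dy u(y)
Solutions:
 Integral(1/acos(2*_y), (_y, u(y))) = C1 - 2*y


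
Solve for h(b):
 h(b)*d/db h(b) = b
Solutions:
 h(b) = -sqrt(C1 + b^2)
 h(b) = sqrt(C1 + b^2)


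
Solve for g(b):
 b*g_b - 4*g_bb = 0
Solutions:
 g(b) = C1 + C2*erfi(sqrt(2)*b/4)


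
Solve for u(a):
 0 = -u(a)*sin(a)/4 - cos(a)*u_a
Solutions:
 u(a) = C1*cos(a)^(1/4)


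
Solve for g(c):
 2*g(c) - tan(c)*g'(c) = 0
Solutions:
 g(c) = C1*sin(c)^2


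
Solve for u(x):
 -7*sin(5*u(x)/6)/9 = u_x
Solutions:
 7*x/9 + 3*log(cos(5*u(x)/6) - 1)/5 - 3*log(cos(5*u(x)/6) + 1)/5 = C1


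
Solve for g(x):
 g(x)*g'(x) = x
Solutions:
 g(x) = -sqrt(C1 + x^2)
 g(x) = sqrt(C1 + x^2)


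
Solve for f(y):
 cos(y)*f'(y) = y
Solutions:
 f(y) = C1 + Integral(y/cos(y), y)


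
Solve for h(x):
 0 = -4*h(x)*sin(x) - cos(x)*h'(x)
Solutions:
 h(x) = C1*cos(x)^4


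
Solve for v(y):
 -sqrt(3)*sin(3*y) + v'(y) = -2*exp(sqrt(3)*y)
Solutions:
 v(y) = C1 - 2*sqrt(3)*exp(sqrt(3)*y)/3 - sqrt(3)*cos(3*y)/3


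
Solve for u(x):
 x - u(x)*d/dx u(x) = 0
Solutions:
 u(x) = -sqrt(C1 + x^2)
 u(x) = sqrt(C1 + x^2)


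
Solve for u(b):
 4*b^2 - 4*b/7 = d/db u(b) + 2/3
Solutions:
 u(b) = C1 + 4*b^3/3 - 2*b^2/7 - 2*b/3


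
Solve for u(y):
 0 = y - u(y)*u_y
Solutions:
 u(y) = -sqrt(C1 + y^2)
 u(y) = sqrt(C1 + y^2)


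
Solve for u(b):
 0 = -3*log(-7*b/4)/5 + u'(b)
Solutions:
 u(b) = C1 + 3*b*log(-b)/5 + 3*b*(-2*log(2) - 1 + log(7))/5


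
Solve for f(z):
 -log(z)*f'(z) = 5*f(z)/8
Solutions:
 f(z) = C1*exp(-5*li(z)/8)


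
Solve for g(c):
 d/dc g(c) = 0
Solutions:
 g(c) = C1


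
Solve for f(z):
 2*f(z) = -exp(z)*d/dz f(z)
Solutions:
 f(z) = C1*exp(2*exp(-z))


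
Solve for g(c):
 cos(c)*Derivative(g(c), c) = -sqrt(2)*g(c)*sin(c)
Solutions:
 g(c) = C1*cos(c)^(sqrt(2))


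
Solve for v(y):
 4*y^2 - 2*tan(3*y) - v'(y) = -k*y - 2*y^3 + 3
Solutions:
 v(y) = C1 + k*y^2/2 + y^4/2 + 4*y^3/3 - 3*y + 2*log(cos(3*y))/3


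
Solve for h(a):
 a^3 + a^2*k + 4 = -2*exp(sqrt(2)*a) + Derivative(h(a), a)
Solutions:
 h(a) = C1 + a^4/4 + a^3*k/3 + 4*a + sqrt(2)*exp(sqrt(2)*a)


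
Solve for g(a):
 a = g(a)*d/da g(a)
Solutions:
 g(a) = -sqrt(C1 + a^2)
 g(a) = sqrt(C1 + a^2)


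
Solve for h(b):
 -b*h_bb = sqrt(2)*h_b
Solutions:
 h(b) = C1 + C2*b^(1 - sqrt(2))


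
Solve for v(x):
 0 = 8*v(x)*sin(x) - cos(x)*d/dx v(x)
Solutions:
 v(x) = C1/cos(x)^8


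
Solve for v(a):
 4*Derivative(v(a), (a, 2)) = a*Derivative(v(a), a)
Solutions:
 v(a) = C1 + C2*erfi(sqrt(2)*a/4)


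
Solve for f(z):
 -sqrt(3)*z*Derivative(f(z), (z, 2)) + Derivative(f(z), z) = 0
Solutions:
 f(z) = C1 + C2*z^(sqrt(3)/3 + 1)


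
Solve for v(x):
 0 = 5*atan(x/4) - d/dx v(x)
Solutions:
 v(x) = C1 + 5*x*atan(x/4) - 10*log(x^2 + 16)


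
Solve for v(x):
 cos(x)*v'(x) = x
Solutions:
 v(x) = C1 + Integral(x/cos(x), x)


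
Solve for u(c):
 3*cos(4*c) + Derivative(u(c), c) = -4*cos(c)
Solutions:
 u(c) = C1 - 4*sin(c) - 3*sin(4*c)/4


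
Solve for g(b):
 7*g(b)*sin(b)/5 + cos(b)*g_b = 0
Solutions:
 g(b) = C1*cos(b)^(7/5)


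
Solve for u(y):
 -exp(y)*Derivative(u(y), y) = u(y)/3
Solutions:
 u(y) = C1*exp(exp(-y)/3)


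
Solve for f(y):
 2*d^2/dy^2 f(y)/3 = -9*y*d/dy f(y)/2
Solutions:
 f(y) = C1 + C2*erf(3*sqrt(6)*y/4)


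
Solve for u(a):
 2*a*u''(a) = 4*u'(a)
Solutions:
 u(a) = C1 + C2*a^3


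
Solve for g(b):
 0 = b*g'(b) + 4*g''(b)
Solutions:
 g(b) = C1 + C2*erf(sqrt(2)*b/4)


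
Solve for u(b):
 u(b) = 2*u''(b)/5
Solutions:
 u(b) = C1*exp(-sqrt(10)*b/2) + C2*exp(sqrt(10)*b/2)


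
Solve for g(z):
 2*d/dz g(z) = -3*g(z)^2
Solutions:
 g(z) = 2/(C1 + 3*z)


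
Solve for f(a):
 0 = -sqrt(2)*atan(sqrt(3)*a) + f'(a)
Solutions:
 f(a) = C1 + sqrt(2)*(a*atan(sqrt(3)*a) - sqrt(3)*log(3*a^2 + 1)/6)


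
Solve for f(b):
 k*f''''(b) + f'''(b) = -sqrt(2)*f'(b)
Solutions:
 f(b) = C1 + C2*exp(-b*((sqrt(((27*sqrt(2) + 2/k^2)^2 - 4/k^4)/k^2)/2 + 27*sqrt(2)/(2*k) + k^(-3))^(1/3) + 1/k + 1/(k^2*(sqrt(((27*sqrt(2) + 2/k^2)^2 - 4/k^4)/k^2)/2 + 27*sqrt(2)/(2*k) + k^(-3))^(1/3)))/3) + C3*exp(b*((sqrt(((27*sqrt(2) + 2/k^2)^2 - 4/k^4)/k^2)/2 + 27*sqrt(2)/(2*k) + k^(-3))^(1/3) - sqrt(3)*I*(sqrt(((27*sqrt(2) + 2/k^2)^2 - 4/k^4)/k^2)/2 + 27*sqrt(2)/(2*k) + k^(-3))^(1/3) - 2/k - 4/(k^2*(-1 + sqrt(3)*I)*(sqrt(((27*sqrt(2) + 2/k^2)^2 - 4/k^4)/k^2)/2 + 27*sqrt(2)/(2*k) + k^(-3))^(1/3)))/6) + C4*exp(b*((sqrt(((27*sqrt(2) + 2/k^2)^2 - 4/k^4)/k^2)/2 + 27*sqrt(2)/(2*k) + k^(-3))^(1/3) + sqrt(3)*I*(sqrt(((27*sqrt(2) + 2/k^2)^2 - 4/k^4)/k^2)/2 + 27*sqrt(2)/(2*k) + k^(-3))^(1/3) - 2/k + 4/(k^2*(1 + sqrt(3)*I)*(sqrt(((27*sqrt(2) + 2/k^2)^2 - 4/k^4)/k^2)/2 + 27*sqrt(2)/(2*k) + k^(-3))^(1/3)))/6)


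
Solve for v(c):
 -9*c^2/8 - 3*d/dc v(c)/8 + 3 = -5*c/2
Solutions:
 v(c) = C1 - c^3 + 10*c^2/3 + 8*c


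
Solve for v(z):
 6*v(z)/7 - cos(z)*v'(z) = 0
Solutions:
 v(z) = C1*(sin(z) + 1)^(3/7)/(sin(z) - 1)^(3/7)


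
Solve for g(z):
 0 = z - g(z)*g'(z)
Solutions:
 g(z) = -sqrt(C1 + z^2)
 g(z) = sqrt(C1 + z^2)


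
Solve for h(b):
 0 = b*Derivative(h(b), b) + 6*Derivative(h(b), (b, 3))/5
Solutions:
 h(b) = C1 + Integral(C2*airyai(-5^(1/3)*6^(2/3)*b/6) + C3*airybi(-5^(1/3)*6^(2/3)*b/6), b)


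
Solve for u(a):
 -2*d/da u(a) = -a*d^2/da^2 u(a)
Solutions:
 u(a) = C1 + C2*a^3


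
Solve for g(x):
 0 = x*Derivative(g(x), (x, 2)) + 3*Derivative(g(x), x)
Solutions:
 g(x) = C1 + C2/x^2


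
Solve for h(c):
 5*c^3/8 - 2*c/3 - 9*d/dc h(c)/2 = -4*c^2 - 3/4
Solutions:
 h(c) = C1 + 5*c^4/144 + 8*c^3/27 - 2*c^2/27 + c/6


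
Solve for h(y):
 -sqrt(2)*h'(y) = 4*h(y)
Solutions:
 h(y) = C1*exp(-2*sqrt(2)*y)


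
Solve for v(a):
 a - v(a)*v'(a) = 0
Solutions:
 v(a) = -sqrt(C1 + a^2)
 v(a) = sqrt(C1 + a^2)


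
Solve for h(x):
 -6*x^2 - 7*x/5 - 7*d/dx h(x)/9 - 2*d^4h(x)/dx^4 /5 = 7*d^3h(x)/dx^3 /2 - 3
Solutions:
 h(x) = C1 + C2*exp(x*(-70 + 35*35^(2/3)/(4*sqrt(7494) + 1273)^(1/3) + 35^(1/3)*(4*sqrt(7494) + 1273)^(1/3))/24)*sin(sqrt(3)*35^(1/3)*x*(-(4*sqrt(7494) + 1273)^(1/3) + 35*35^(1/3)/(4*sqrt(7494) + 1273)^(1/3))/24) + C3*exp(x*(-70 + 35*35^(2/3)/(4*sqrt(7494) + 1273)^(1/3) + 35^(1/3)*(4*sqrt(7494) + 1273)^(1/3))/24)*cos(sqrt(3)*35^(1/3)*x*(-(4*sqrt(7494) + 1273)^(1/3) + 35*35^(1/3)/(4*sqrt(7494) + 1273)^(1/3))/24) + C4*exp(-x*(35*35^(2/3)/(4*sqrt(7494) + 1273)^(1/3) + 35 + 35^(1/3)*(4*sqrt(7494) + 1273)^(1/3))/12) - 18*x^3/7 - 9*x^2/10 + 513*x/7


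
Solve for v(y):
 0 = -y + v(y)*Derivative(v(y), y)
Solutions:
 v(y) = -sqrt(C1 + y^2)
 v(y) = sqrt(C1 + y^2)


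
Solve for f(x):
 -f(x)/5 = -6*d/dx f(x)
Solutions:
 f(x) = C1*exp(x/30)


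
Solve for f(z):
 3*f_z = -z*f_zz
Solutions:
 f(z) = C1 + C2/z^2


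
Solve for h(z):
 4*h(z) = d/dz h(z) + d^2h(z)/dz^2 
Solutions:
 h(z) = C1*exp(z*(-1 + sqrt(17))/2) + C2*exp(-z*(1 + sqrt(17))/2)


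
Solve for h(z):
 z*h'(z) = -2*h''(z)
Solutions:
 h(z) = C1 + C2*erf(z/2)


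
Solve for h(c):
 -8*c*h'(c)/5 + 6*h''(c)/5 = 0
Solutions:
 h(c) = C1 + C2*erfi(sqrt(6)*c/3)


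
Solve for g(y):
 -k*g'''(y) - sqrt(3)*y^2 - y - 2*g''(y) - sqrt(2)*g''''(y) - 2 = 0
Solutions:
 g(y) = C1 + C2*y + C3*exp(sqrt(2)*y*(-k + sqrt(k^2 - 8*sqrt(2)))/4) + C4*exp(-sqrt(2)*y*(k + sqrt(k^2 - 8*sqrt(2)))/4) - sqrt(3)*y^4/24 + y^3*(sqrt(3)*k - 1)/12 + y^2*(-sqrt(3)*k^2 + k - 4 + 2*sqrt(6))/8


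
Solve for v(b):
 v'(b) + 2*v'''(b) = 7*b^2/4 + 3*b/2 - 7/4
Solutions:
 v(b) = C1 + C2*sin(sqrt(2)*b/2) + C3*cos(sqrt(2)*b/2) + 7*b^3/12 + 3*b^2/4 - 35*b/4


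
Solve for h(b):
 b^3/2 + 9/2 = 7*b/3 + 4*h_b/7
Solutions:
 h(b) = C1 + 7*b^4/32 - 49*b^2/24 + 63*b/8


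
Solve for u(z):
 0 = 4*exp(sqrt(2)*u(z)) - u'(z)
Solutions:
 u(z) = sqrt(2)*(2*log(-1/(C1 + 4*z)) - log(2))/4


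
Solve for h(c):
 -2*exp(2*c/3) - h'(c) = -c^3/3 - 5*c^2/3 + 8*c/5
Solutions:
 h(c) = C1 + c^4/12 + 5*c^3/9 - 4*c^2/5 - 3*exp(2*c/3)


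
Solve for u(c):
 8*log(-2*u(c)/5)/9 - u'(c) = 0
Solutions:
 -9*Integral(1/(log(-_y) - log(5) + log(2)), (_y, u(c)))/8 = C1 - c


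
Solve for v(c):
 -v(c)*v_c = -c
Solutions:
 v(c) = -sqrt(C1 + c^2)
 v(c) = sqrt(C1 + c^2)


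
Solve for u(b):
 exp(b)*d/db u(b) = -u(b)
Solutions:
 u(b) = C1*exp(exp(-b))


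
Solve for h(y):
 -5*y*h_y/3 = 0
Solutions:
 h(y) = C1


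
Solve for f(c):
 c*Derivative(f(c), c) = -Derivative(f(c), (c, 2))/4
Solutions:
 f(c) = C1 + C2*erf(sqrt(2)*c)


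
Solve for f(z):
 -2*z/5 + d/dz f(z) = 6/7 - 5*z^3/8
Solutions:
 f(z) = C1 - 5*z^4/32 + z^2/5 + 6*z/7


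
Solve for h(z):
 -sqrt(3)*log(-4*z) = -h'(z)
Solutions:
 h(z) = C1 + sqrt(3)*z*log(-z) + sqrt(3)*z*(-1 + 2*log(2))


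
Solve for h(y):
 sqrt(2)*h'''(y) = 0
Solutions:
 h(y) = C1 + C2*y + C3*y^2


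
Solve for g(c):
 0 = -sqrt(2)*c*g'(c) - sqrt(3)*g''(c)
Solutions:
 g(c) = C1 + C2*erf(6^(3/4)*c/6)


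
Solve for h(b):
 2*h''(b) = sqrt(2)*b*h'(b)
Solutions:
 h(b) = C1 + C2*erfi(2^(1/4)*b/2)


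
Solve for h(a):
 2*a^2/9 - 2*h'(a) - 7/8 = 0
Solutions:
 h(a) = C1 + a^3/27 - 7*a/16


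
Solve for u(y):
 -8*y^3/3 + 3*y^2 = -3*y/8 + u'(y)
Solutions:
 u(y) = C1 - 2*y^4/3 + y^3 + 3*y^2/16


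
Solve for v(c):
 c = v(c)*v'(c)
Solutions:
 v(c) = -sqrt(C1 + c^2)
 v(c) = sqrt(C1 + c^2)


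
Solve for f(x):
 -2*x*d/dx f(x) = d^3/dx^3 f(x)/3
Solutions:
 f(x) = C1 + Integral(C2*airyai(-6^(1/3)*x) + C3*airybi(-6^(1/3)*x), x)


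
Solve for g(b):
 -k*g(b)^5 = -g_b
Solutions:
 g(b) = -(-1/(C1 + 4*b*k))^(1/4)
 g(b) = (-1/(C1 + 4*b*k))^(1/4)
 g(b) = -I*(-1/(C1 + 4*b*k))^(1/4)
 g(b) = I*(-1/(C1 + 4*b*k))^(1/4)


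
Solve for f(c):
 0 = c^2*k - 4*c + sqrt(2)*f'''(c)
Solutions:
 f(c) = C1 + C2*c + C3*c^2 - sqrt(2)*c^5*k/120 + sqrt(2)*c^4/12


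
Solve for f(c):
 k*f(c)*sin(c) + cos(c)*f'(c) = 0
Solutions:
 f(c) = C1*exp(k*log(cos(c)))


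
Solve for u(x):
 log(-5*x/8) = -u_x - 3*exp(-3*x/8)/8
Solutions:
 u(x) = C1 - x*log(-x) + x*(-log(5) + 1 + 3*log(2)) + exp(-3*x/8)


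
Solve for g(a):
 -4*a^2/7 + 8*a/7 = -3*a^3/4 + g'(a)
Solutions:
 g(a) = C1 + 3*a^4/16 - 4*a^3/21 + 4*a^2/7


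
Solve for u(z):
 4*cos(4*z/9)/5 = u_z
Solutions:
 u(z) = C1 + 9*sin(4*z/9)/5


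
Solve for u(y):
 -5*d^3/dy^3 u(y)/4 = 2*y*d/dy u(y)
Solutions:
 u(y) = C1 + Integral(C2*airyai(-2*5^(2/3)*y/5) + C3*airybi(-2*5^(2/3)*y/5), y)


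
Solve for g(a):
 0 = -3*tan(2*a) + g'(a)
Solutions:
 g(a) = C1 - 3*log(cos(2*a))/2


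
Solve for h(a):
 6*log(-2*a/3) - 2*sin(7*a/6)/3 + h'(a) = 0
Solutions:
 h(a) = C1 - 6*a*log(-a) - 6*a*log(2) + 6*a + 6*a*log(3) - 4*cos(7*a/6)/7


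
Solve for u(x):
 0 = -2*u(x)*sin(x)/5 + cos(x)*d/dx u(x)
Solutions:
 u(x) = C1/cos(x)^(2/5)


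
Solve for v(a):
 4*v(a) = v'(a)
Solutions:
 v(a) = C1*exp(4*a)


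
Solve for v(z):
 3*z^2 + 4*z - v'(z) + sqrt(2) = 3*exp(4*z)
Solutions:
 v(z) = C1 + z^3 + 2*z^2 + sqrt(2)*z - 3*exp(4*z)/4


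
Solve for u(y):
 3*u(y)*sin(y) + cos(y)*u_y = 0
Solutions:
 u(y) = C1*cos(y)^3


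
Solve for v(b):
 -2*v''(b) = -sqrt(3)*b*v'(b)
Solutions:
 v(b) = C1 + C2*erfi(3^(1/4)*b/2)


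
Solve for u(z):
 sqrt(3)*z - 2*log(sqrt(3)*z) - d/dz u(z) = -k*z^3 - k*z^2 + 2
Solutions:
 u(z) = C1 + k*z^4/4 + k*z^3/3 + sqrt(3)*z^2/2 - 2*z*log(z) - z*log(3)


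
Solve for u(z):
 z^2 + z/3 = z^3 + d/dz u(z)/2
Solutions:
 u(z) = C1 - z^4/2 + 2*z^3/3 + z^2/3


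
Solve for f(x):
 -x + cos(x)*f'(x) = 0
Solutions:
 f(x) = C1 + Integral(x/cos(x), x)


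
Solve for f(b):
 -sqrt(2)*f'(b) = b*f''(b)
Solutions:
 f(b) = C1 + C2*b^(1 - sqrt(2))


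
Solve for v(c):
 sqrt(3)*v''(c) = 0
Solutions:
 v(c) = C1 + C2*c


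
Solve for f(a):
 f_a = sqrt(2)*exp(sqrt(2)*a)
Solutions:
 f(a) = C1 + exp(sqrt(2)*a)


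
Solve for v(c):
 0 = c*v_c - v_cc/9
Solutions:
 v(c) = C1 + C2*erfi(3*sqrt(2)*c/2)


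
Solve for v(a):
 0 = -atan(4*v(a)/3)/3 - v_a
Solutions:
 Integral(1/atan(4*_y/3), (_y, v(a))) = C1 - a/3


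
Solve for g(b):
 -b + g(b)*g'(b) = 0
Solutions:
 g(b) = -sqrt(C1 + b^2)
 g(b) = sqrt(C1 + b^2)


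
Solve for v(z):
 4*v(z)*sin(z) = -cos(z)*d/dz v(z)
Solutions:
 v(z) = C1*cos(z)^4


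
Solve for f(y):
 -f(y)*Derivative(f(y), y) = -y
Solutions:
 f(y) = -sqrt(C1 + y^2)
 f(y) = sqrt(C1 + y^2)


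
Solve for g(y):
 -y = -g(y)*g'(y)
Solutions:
 g(y) = -sqrt(C1 + y^2)
 g(y) = sqrt(C1 + y^2)


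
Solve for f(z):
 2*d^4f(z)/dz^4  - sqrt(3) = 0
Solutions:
 f(z) = C1 + C2*z + C3*z^2 + C4*z^3 + sqrt(3)*z^4/48


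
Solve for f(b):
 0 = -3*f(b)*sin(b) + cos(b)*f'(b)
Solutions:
 f(b) = C1/cos(b)^3


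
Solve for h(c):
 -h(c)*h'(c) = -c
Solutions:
 h(c) = -sqrt(C1 + c^2)
 h(c) = sqrt(C1 + c^2)


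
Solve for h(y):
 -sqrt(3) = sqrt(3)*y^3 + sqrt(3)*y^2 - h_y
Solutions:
 h(y) = C1 + sqrt(3)*y^4/4 + sqrt(3)*y^3/3 + sqrt(3)*y


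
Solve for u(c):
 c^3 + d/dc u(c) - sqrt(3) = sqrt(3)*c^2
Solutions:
 u(c) = C1 - c^4/4 + sqrt(3)*c^3/3 + sqrt(3)*c


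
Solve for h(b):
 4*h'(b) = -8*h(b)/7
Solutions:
 h(b) = C1*exp(-2*b/7)


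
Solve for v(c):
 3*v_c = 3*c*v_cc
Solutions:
 v(c) = C1 + C2*c^2


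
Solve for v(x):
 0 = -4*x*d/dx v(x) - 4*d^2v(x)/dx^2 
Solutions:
 v(x) = C1 + C2*erf(sqrt(2)*x/2)


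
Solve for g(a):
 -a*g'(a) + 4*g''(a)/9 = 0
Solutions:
 g(a) = C1 + C2*erfi(3*sqrt(2)*a/4)


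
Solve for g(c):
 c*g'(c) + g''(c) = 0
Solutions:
 g(c) = C1 + C2*erf(sqrt(2)*c/2)


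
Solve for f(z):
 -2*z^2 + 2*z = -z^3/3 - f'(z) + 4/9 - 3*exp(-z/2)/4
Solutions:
 f(z) = C1 - z^4/12 + 2*z^3/3 - z^2 + 4*z/9 + 3*exp(-z/2)/2


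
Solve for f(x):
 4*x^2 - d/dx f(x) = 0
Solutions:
 f(x) = C1 + 4*x^3/3


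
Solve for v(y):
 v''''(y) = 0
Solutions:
 v(y) = C1 + C2*y + C3*y^2 + C4*y^3


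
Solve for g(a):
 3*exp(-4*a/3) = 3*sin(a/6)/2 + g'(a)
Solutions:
 g(a) = C1 + 9*cos(a/6) - 9*exp(-4*a/3)/4


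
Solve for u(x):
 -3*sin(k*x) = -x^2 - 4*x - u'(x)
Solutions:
 u(x) = C1 - x^3/3 - 2*x^2 - 3*cos(k*x)/k


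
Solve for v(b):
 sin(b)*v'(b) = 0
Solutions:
 v(b) = C1


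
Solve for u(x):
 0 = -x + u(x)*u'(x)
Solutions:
 u(x) = -sqrt(C1 + x^2)
 u(x) = sqrt(C1 + x^2)


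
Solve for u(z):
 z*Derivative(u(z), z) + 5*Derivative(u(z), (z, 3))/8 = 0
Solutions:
 u(z) = C1 + Integral(C2*airyai(-2*5^(2/3)*z/5) + C3*airybi(-2*5^(2/3)*z/5), z)


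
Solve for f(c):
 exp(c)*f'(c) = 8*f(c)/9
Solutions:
 f(c) = C1*exp(-8*exp(-c)/9)


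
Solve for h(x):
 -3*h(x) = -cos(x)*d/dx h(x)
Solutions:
 h(x) = C1*(sin(x) + 1)^(3/2)/(sin(x) - 1)^(3/2)


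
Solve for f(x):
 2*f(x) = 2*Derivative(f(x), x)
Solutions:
 f(x) = C1*exp(x)


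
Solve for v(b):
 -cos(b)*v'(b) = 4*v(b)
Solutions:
 v(b) = C1*(sin(b)^2 - 2*sin(b) + 1)/(sin(b)^2 + 2*sin(b) + 1)


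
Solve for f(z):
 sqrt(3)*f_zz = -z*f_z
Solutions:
 f(z) = C1 + C2*erf(sqrt(2)*3^(3/4)*z/6)


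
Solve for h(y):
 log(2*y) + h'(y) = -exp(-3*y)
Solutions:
 h(y) = C1 - y*log(y) + y*(1 - log(2)) + exp(-3*y)/3


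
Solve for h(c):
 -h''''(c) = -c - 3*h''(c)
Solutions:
 h(c) = C1 + C2*c + C3*exp(-sqrt(3)*c) + C4*exp(sqrt(3)*c) - c^3/18


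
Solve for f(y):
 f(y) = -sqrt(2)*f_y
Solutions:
 f(y) = C1*exp(-sqrt(2)*y/2)


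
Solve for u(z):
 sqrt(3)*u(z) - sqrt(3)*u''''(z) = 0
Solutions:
 u(z) = C1*exp(-z) + C2*exp(z) + C3*sin(z) + C4*cos(z)


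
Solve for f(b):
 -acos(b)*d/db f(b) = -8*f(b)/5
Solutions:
 f(b) = C1*exp(8*Integral(1/acos(b), b)/5)


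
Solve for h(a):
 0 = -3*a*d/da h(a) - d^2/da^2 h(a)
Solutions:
 h(a) = C1 + C2*erf(sqrt(6)*a/2)


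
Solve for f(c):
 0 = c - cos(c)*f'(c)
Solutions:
 f(c) = C1 + Integral(c/cos(c), c)


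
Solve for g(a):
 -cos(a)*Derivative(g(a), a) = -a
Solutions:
 g(a) = C1 + Integral(a/cos(a), a)


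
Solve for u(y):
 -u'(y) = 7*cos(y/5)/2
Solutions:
 u(y) = C1 - 35*sin(y/5)/2


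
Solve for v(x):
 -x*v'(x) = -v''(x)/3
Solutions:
 v(x) = C1 + C2*erfi(sqrt(6)*x/2)


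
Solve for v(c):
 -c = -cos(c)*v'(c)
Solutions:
 v(c) = C1 + Integral(c/cos(c), c)


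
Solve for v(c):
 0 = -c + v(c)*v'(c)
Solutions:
 v(c) = -sqrt(C1 + c^2)
 v(c) = sqrt(C1 + c^2)


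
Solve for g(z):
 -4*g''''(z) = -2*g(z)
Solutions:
 g(z) = C1*exp(-2^(3/4)*z/2) + C2*exp(2^(3/4)*z/2) + C3*sin(2^(3/4)*z/2) + C4*cos(2^(3/4)*z/2)


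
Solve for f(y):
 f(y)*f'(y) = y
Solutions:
 f(y) = -sqrt(C1 + y^2)
 f(y) = sqrt(C1 + y^2)


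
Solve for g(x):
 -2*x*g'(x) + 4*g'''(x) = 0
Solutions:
 g(x) = C1 + Integral(C2*airyai(2^(2/3)*x/2) + C3*airybi(2^(2/3)*x/2), x)


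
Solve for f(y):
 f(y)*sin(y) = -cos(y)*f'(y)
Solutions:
 f(y) = C1*cos(y)


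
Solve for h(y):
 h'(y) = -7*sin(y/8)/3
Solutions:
 h(y) = C1 + 56*cos(y/8)/3


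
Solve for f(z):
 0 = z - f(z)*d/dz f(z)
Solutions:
 f(z) = -sqrt(C1 + z^2)
 f(z) = sqrt(C1 + z^2)


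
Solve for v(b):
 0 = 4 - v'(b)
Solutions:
 v(b) = C1 + 4*b


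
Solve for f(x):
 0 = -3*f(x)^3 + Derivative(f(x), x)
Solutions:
 f(x) = -sqrt(2)*sqrt(-1/(C1 + 3*x))/2
 f(x) = sqrt(2)*sqrt(-1/(C1 + 3*x))/2


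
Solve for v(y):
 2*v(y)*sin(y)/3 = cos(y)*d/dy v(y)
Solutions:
 v(y) = C1/cos(y)^(2/3)


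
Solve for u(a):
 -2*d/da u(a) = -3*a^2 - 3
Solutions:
 u(a) = C1 + a^3/2 + 3*a/2


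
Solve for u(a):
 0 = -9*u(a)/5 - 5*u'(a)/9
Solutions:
 u(a) = C1*exp(-81*a/25)


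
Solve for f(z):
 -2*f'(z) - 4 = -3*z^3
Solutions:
 f(z) = C1 + 3*z^4/8 - 2*z


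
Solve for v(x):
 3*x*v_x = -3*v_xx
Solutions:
 v(x) = C1 + C2*erf(sqrt(2)*x/2)


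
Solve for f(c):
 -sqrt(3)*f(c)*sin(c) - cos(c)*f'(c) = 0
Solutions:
 f(c) = C1*cos(c)^(sqrt(3))


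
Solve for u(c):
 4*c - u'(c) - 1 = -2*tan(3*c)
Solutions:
 u(c) = C1 + 2*c^2 - c - 2*log(cos(3*c))/3


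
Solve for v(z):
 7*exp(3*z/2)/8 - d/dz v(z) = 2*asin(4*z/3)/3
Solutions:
 v(z) = C1 - 2*z*asin(4*z/3)/3 - sqrt(9 - 16*z^2)/6 + 7*exp(3*z/2)/12


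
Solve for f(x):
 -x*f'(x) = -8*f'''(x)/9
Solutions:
 f(x) = C1 + Integral(C2*airyai(3^(2/3)*x/2) + C3*airybi(3^(2/3)*x/2), x)


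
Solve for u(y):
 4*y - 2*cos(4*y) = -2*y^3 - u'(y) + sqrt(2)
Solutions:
 u(y) = C1 - y^4/2 - 2*y^2 + sqrt(2)*y + sin(4*y)/2


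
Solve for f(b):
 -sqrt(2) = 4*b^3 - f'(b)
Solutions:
 f(b) = C1 + b^4 + sqrt(2)*b


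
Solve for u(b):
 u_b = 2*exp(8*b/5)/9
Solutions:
 u(b) = C1 + 5*exp(8*b/5)/36


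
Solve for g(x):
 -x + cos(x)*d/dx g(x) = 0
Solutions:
 g(x) = C1 + Integral(x/cos(x), x)


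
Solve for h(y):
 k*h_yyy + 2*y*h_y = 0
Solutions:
 h(y) = C1 + Integral(C2*airyai(2^(1/3)*y*(-1/k)^(1/3)) + C3*airybi(2^(1/3)*y*(-1/k)^(1/3)), y)


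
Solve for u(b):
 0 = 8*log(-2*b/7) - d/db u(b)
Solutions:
 u(b) = C1 + 8*b*log(-b) + 8*b*(-log(7) - 1 + log(2))


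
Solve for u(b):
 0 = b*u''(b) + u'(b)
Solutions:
 u(b) = C1 + C2*log(b)


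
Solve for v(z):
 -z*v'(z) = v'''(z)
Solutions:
 v(z) = C1 + Integral(C2*airyai(-z) + C3*airybi(-z), z)


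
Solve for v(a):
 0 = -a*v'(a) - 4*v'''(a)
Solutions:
 v(a) = C1 + Integral(C2*airyai(-2^(1/3)*a/2) + C3*airybi(-2^(1/3)*a/2), a)


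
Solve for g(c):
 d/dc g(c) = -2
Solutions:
 g(c) = C1 - 2*c


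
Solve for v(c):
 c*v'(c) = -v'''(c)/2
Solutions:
 v(c) = C1 + Integral(C2*airyai(-2^(1/3)*c) + C3*airybi(-2^(1/3)*c), c)


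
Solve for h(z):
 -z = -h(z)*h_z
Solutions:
 h(z) = -sqrt(C1 + z^2)
 h(z) = sqrt(C1 + z^2)


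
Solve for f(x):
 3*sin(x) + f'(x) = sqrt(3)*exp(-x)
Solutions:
 f(x) = C1 + 3*cos(x) - sqrt(3)*exp(-x)


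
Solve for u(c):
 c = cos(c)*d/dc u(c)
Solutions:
 u(c) = C1 + Integral(c/cos(c), c)


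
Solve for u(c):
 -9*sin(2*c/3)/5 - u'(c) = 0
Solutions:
 u(c) = C1 + 27*cos(2*c/3)/10


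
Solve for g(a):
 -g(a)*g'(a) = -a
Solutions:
 g(a) = -sqrt(C1 + a^2)
 g(a) = sqrt(C1 + a^2)


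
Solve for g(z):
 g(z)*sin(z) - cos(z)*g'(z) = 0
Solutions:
 g(z) = C1/cos(z)


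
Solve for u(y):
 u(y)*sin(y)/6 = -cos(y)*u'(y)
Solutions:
 u(y) = C1*cos(y)^(1/6)


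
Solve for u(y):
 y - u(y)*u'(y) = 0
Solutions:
 u(y) = -sqrt(C1 + y^2)
 u(y) = sqrt(C1 + y^2)


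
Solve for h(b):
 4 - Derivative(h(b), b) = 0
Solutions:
 h(b) = C1 + 4*b


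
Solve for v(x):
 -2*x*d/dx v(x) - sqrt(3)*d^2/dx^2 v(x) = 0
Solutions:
 v(x) = C1 + C2*erf(3^(3/4)*x/3)


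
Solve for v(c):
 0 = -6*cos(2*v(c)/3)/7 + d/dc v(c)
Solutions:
 -6*c/7 - 3*log(sin(2*v(c)/3) - 1)/4 + 3*log(sin(2*v(c)/3) + 1)/4 = C1


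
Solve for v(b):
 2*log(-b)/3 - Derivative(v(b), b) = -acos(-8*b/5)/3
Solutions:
 v(b) = C1 + 2*b*log(-b)/3 + b*acos(-8*b/5)/3 - 2*b/3 + sqrt(25 - 64*b^2)/24


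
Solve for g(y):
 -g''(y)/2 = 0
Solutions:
 g(y) = C1 + C2*y


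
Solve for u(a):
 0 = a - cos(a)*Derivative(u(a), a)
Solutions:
 u(a) = C1 + Integral(a/cos(a), a)


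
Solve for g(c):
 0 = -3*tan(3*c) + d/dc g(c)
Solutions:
 g(c) = C1 - log(cos(3*c))


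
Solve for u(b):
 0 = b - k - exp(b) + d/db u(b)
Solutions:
 u(b) = C1 - b^2/2 + b*k + exp(b)


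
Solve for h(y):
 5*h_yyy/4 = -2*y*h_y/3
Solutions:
 h(y) = C1 + Integral(C2*airyai(-2*15^(2/3)*y/15) + C3*airybi(-2*15^(2/3)*y/15), y)


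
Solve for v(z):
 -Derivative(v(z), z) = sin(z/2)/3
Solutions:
 v(z) = C1 + 2*cos(z/2)/3


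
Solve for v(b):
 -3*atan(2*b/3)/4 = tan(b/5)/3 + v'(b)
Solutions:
 v(b) = C1 - 3*b*atan(2*b/3)/4 + 9*log(4*b^2 + 9)/16 + 5*log(cos(b/5))/3


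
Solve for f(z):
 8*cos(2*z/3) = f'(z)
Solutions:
 f(z) = C1 + 12*sin(2*z/3)


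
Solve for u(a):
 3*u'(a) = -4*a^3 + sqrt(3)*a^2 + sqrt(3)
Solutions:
 u(a) = C1 - a^4/3 + sqrt(3)*a^3/9 + sqrt(3)*a/3


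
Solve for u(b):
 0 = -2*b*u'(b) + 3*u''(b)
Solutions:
 u(b) = C1 + C2*erfi(sqrt(3)*b/3)


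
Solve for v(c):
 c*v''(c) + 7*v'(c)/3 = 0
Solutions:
 v(c) = C1 + C2/c^(4/3)


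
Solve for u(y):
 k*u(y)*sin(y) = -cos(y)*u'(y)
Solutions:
 u(y) = C1*exp(k*log(cos(y)))


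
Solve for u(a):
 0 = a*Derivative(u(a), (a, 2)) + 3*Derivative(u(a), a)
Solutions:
 u(a) = C1 + C2/a^2


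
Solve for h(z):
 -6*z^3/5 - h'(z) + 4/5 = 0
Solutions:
 h(z) = C1 - 3*z^4/10 + 4*z/5


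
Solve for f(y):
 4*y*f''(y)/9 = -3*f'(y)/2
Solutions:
 f(y) = C1 + C2/y^(19/8)


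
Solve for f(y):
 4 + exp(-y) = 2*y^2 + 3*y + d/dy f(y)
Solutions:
 f(y) = C1 - 2*y^3/3 - 3*y^2/2 + 4*y - exp(-y)


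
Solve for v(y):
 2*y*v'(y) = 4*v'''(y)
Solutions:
 v(y) = C1 + Integral(C2*airyai(2^(2/3)*y/2) + C3*airybi(2^(2/3)*y/2), y)


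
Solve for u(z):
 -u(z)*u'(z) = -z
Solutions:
 u(z) = -sqrt(C1 + z^2)
 u(z) = sqrt(C1 + z^2)


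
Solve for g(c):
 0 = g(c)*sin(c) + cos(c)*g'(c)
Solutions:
 g(c) = C1*cos(c)


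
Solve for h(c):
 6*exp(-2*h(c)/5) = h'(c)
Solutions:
 h(c) = 5*log(-sqrt(C1 + 6*c)) - 5*log(5) + 5*log(10)/2
 h(c) = 5*log(C1 + 6*c)/2 - 5*log(5) + 5*log(10)/2


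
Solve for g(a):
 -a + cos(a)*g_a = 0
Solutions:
 g(a) = C1 + Integral(a/cos(a), a)


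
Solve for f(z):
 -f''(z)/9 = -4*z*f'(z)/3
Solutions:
 f(z) = C1 + C2*erfi(sqrt(6)*z)


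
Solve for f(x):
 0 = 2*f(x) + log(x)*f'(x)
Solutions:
 f(x) = C1*exp(-2*li(x))


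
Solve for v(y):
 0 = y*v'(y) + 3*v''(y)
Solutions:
 v(y) = C1 + C2*erf(sqrt(6)*y/6)


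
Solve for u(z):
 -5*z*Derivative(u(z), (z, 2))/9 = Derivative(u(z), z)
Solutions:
 u(z) = C1 + C2/z^(4/5)


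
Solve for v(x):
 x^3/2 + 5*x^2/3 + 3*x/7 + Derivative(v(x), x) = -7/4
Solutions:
 v(x) = C1 - x^4/8 - 5*x^3/9 - 3*x^2/14 - 7*x/4


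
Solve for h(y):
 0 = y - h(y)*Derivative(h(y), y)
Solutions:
 h(y) = -sqrt(C1 + y^2)
 h(y) = sqrt(C1 + y^2)


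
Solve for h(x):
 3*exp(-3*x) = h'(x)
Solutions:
 h(x) = C1 - exp(-3*x)


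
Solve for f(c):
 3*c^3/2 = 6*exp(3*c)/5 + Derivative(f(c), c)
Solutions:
 f(c) = C1 + 3*c^4/8 - 2*exp(3*c)/5


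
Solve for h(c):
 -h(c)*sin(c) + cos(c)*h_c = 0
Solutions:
 h(c) = C1/cos(c)


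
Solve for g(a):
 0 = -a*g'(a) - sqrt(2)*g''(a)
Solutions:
 g(a) = C1 + C2*erf(2^(1/4)*a/2)


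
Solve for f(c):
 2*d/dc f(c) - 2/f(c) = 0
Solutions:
 f(c) = -sqrt(C1 + 2*c)
 f(c) = sqrt(C1 + 2*c)


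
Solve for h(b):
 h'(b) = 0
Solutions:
 h(b) = C1


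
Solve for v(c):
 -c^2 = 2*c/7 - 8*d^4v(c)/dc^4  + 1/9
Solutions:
 v(c) = C1 + C2*c + C3*c^2 + C4*c^3 + c^6/2880 + c^5/3360 + c^4/1728


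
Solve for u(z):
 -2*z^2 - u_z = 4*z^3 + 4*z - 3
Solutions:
 u(z) = C1 - z^4 - 2*z^3/3 - 2*z^2 + 3*z


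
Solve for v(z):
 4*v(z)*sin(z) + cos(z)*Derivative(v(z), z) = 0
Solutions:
 v(z) = C1*cos(z)^4


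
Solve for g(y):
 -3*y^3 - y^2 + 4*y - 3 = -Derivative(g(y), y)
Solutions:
 g(y) = C1 + 3*y^4/4 + y^3/3 - 2*y^2 + 3*y


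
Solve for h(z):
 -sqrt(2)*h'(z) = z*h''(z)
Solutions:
 h(z) = C1 + C2*z^(1 - sqrt(2))


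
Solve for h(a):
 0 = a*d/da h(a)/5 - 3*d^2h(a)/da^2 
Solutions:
 h(a) = C1 + C2*erfi(sqrt(30)*a/30)


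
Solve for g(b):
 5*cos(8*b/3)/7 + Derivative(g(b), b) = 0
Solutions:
 g(b) = C1 - 15*sin(8*b/3)/56


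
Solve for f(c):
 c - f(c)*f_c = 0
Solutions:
 f(c) = -sqrt(C1 + c^2)
 f(c) = sqrt(C1 + c^2)


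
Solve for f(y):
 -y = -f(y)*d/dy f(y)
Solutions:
 f(y) = -sqrt(C1 + y^2)
 f(y) = sqrt(C1 + y^2)


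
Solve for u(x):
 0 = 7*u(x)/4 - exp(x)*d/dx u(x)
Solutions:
 u(x) = C1*exp(-7*exp(-x)/4)


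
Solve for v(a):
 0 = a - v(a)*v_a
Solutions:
 v(a) = -sqrt(C1 + a^2)
 v(a) = sqrt(C1 + a^2)


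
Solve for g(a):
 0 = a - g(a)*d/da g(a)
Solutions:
 g(a) = -sqrt(C1 + a^2)
 g(a) = sqrt(C1 + a^2)


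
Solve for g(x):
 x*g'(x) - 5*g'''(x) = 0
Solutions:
 g(x) = C1 + Integral(C2*airyai(5^(2/3)*x/5) + C3*airybi(5^(2/3)*x/5), x)


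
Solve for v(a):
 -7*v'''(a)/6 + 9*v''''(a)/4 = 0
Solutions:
 v(a) = C1 + C2*a + C3*a^2 + C4*exp(14*a/27)


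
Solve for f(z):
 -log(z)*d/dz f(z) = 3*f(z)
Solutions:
 f(z) = C1*exp(-3*li(z))


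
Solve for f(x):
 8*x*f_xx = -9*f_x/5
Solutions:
 f(x) = C1 + C2*x^(31/40)


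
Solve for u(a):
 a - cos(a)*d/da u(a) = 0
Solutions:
 u(a) = C1 + Integral(a/cos(a), a)


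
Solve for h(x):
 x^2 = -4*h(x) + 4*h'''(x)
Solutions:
 h(x) = C3*exp(x) - x^2/4 + (C1*sin(sqrt(3)*x/2) + C2*cos(sqrt(3)*x/2))*exp(-x/2)


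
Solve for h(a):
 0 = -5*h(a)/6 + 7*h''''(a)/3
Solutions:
 h(a) = C1*exp(-14^(3/4)*5^(1/4)*a/14) + C2*exp(14^(3/4)*5^(1/4)*a/14) + C3*sin(14^(3/4)*5^(1/4)*a/14) + C4*cos(14^(3/4)*5^(1/4)*a/14)


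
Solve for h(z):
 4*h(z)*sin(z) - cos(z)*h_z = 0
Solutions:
 h(z) = C1/cos(z)^4


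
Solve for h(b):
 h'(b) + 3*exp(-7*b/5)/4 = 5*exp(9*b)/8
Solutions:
 h(b) = C1 + 5*exp(9*b)/72 + 15*exp(-7*b/5)/28


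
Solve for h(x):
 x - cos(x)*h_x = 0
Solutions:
 h(x) = C1 + Integral(x/cos(x), x)


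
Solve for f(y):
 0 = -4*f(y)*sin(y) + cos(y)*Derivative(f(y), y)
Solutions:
 f(y) = C1/cos(y)^4


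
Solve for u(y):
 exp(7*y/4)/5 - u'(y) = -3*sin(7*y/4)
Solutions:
 u(y) = C1 + 4*exp(7*y/4)/35 - 12*cos(7*y/4)/7


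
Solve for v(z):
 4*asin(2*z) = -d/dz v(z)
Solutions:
 v(z) = C1 - 4*z*asin(2*z) - 2*sqrt(1 - 4*z^2)


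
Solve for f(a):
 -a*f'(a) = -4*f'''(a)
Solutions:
 f(a) = C1 + Integral(C2*airyai(2^(1/3)*a/2) + C3*airybi(2^(1/3)*a/2), a)


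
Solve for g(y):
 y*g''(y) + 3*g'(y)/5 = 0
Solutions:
 g(y) = C1 + C2*y^(2/5)
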